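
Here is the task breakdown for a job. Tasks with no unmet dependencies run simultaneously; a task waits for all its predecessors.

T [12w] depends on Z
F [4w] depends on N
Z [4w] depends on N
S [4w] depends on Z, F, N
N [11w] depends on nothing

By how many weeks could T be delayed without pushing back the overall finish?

Critical path: N→Z→T = 11+4+12 = 27, so the finish is 27 weeks.
The longest chain containing T totals 27 weeks.
So T can slip 27 − 27 = 0 weeks.

0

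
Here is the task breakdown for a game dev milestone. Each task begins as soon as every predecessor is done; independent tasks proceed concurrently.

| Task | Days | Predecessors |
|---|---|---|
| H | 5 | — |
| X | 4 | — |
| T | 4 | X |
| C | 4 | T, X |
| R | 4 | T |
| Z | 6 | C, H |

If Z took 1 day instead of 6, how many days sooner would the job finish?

5

Actual critical path: X→T→C→Z = 4+4+4+6 = 18 ⇒ 18 days.
Z is on the critical path; changing it to 1 makes that path 13 days.
The critical path is still X→T→C→Z; finish is now 13 days.
Change in finish: 13 − 18 = -5 days.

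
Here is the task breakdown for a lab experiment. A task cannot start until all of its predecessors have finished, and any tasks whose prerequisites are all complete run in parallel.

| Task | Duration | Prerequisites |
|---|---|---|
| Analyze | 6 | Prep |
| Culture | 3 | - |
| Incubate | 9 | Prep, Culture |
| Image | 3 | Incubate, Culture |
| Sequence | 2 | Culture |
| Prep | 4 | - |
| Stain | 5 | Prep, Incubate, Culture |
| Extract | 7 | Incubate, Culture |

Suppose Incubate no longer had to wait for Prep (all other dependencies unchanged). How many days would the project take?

19

With the dependency in place, Prep→Incubate→Extract = 4+9+7 = 20 sets the finish at 20 days.
Without Prep→Incubate, Incubate's earliest start moves from 4 to 3.
New critical path: Culture→Incubate→Extract = 3+9+7 = 19 ⇒ 19 days.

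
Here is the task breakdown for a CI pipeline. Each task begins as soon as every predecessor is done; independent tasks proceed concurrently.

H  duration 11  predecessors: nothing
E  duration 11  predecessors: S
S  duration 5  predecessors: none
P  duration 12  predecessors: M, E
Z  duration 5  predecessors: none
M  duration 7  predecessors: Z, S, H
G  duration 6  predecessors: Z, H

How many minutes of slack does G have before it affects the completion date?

Critical path: H→M→P = 11+7+12 = 30, so the finish is 30 minutes.
The longest chain containing G totals 17 minutes.
Slack of G = 24 − 11 = 13 minutes.

13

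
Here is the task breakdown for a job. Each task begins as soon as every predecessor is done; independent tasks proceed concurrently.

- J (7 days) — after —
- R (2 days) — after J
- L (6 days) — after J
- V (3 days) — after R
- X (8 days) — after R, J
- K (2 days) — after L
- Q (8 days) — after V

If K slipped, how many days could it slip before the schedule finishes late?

Critical path: J→R→V→Q = 7+2+3+8 = 20, so the finish is 20 days.
K finishes as early as 15 and must finish by 20.
So K can slip 20 − 15 = 5 days.

5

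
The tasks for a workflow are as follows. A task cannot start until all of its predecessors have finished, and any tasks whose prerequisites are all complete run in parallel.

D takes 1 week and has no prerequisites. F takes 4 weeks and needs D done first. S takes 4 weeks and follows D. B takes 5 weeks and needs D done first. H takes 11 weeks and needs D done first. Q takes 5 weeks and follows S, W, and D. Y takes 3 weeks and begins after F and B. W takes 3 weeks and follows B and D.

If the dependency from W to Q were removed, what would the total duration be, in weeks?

12

Original critical path: D→B→W→Q = 1+5+3+5 = 14 ⇒ 14 weeks.
Without W→Q, Q's earliest start moves from 9 to 5.
The longest chain is now D→H = 1+11 = 12, so the project takes 12 weeks.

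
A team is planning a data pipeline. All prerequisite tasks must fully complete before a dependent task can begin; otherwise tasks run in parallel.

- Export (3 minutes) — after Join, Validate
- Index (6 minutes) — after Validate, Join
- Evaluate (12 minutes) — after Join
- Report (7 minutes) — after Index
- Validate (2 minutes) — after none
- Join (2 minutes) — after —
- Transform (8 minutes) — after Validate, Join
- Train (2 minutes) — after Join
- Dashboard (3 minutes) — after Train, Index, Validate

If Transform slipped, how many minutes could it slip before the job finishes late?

5

Validate→Index→Report = 2+6+7 = 15 sets the makespan at 15 minutes.
The longest chain containing Transform totals 10 minutes.
Float = 15 − 10 = 5.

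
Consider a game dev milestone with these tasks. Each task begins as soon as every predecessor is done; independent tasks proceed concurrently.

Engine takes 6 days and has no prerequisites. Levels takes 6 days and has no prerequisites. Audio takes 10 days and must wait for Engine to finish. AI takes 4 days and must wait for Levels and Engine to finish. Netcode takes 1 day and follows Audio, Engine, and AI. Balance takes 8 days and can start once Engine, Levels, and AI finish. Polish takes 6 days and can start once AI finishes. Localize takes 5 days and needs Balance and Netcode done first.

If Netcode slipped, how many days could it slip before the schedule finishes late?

The longest chain is Engine→AI→Balance→Localize = 6+4+8+5 = 23; overall finish 23 days.
The longest chain containing Netcode totals 22 days.
Float = 23 − 22 = 1.

1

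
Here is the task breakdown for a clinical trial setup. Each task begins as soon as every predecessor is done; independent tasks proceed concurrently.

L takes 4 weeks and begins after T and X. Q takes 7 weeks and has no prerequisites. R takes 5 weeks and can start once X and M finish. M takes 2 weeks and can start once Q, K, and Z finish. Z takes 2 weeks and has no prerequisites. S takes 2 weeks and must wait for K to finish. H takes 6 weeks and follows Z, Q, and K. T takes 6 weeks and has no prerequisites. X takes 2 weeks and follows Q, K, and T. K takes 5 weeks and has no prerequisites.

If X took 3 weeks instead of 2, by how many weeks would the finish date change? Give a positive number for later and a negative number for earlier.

Critical path before the change: Q→X→R = 7+2+5 = 14 giving 14 weeks.
X lies on that path, so at 3 weeks the path becomes 15 weeks.
That remains the longest chain; total 15 weeks.
Change in finish: 15 − 14 = +1 weeks.

1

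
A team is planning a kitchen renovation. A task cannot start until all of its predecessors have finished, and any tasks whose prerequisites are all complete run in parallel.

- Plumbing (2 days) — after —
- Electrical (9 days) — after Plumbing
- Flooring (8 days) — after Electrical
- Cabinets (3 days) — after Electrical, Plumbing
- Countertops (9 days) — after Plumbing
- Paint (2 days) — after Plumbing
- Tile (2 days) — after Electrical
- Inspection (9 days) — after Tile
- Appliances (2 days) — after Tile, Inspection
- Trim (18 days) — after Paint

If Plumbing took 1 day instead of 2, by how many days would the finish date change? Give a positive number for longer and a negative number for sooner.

As given, the longest chain is Plumbing→Electrical→Tile→Inspection→Appliances = 2+9+2+9+2 = 24, so the finish is 24 days.
Since Plumbing is critical, the -1 change carries straight to that chain (now 23 days).
That remains the longest chain; total 23 days.
Change in finish: 23 − 24 = -1 days.

-1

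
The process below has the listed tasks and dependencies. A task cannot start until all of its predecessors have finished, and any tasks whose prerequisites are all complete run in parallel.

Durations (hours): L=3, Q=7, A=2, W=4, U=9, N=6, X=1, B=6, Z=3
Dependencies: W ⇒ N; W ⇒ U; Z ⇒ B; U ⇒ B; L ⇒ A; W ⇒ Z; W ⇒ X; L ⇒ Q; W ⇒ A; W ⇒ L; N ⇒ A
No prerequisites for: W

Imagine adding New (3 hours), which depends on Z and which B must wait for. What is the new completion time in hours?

19

Originally the process takes 19 hours.
With New inserted, B now waits for max(Z, U, New).
New critical path: W→U→B = 4+9+6 = 19 ⇒ 19 hours.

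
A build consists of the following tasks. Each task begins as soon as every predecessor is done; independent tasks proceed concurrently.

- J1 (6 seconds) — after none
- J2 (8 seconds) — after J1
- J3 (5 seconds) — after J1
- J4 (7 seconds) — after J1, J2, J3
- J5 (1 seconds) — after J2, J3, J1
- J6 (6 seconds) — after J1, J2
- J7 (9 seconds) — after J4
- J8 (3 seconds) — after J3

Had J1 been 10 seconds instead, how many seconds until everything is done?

34

The binding path is J1→J2→J4→J7 = 6+8+7+9 = 30; finish at 30 seconds.
Since J1 is critical, the +4 change carries straight to that chain (now 34 seconds).
That remains the longest chain; total 34 seconds.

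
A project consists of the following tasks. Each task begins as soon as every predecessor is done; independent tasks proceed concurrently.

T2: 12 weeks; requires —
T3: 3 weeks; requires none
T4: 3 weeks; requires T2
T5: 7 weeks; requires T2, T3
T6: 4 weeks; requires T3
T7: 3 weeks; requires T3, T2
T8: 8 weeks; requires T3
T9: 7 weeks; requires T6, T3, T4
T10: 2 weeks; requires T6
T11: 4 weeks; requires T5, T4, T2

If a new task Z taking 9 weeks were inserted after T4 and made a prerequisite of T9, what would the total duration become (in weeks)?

31

Originally the project takes 23 weeks.
With Z inserted, T9 now waits for max(T6, T3, T4, Z).
New critical path: T2→T4→Z→T9 = 12+3+9+7 = 31 ⇒ 31 weeks.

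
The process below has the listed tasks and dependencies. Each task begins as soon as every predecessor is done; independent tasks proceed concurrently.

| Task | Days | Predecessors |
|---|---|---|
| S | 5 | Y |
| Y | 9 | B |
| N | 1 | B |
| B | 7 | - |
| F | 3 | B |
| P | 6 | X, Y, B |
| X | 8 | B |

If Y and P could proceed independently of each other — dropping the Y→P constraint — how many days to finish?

21

Original critical path: B→Y→P = 7+9+6 = 22 ⇒ 22 days.
Without Y→P, P's earliest start moves from 16 to 15.
New critical path: B→Y→S = 7+9+5 = 21 ⇒ 21 days.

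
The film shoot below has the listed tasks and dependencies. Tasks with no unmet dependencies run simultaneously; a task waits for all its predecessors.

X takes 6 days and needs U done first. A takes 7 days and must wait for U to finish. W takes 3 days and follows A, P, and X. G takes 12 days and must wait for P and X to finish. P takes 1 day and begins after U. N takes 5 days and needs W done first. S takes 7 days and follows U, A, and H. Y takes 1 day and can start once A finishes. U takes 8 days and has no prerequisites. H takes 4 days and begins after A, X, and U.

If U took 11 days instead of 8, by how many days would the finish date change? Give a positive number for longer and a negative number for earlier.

3

As given, the longest chain is U→A→H→S = 8+7+4+7 = 26, so the finish is 26 days.
U lies on that path, so at 11 days the path becomes 29 days.
No other chain overtakes it, so the finish is 29 days.
Change in finish: 29 − 26 = +3 days.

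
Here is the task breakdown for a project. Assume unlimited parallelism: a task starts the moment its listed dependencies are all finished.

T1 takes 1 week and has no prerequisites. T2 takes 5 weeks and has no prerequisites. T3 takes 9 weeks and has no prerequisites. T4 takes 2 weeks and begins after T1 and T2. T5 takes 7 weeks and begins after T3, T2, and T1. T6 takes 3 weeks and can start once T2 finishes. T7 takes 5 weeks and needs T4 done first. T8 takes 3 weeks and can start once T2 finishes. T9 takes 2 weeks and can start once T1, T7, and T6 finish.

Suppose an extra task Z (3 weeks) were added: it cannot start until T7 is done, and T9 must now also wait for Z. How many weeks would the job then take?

Originally the job takes 16 weeks.
With Z inserted, T9 now waits for max(T1, T7, T6, Z).
New critical path: T2→T4→T7→Z→T9 = 5+2+5+3+2 = 17 ⇒ 17 weeks.

17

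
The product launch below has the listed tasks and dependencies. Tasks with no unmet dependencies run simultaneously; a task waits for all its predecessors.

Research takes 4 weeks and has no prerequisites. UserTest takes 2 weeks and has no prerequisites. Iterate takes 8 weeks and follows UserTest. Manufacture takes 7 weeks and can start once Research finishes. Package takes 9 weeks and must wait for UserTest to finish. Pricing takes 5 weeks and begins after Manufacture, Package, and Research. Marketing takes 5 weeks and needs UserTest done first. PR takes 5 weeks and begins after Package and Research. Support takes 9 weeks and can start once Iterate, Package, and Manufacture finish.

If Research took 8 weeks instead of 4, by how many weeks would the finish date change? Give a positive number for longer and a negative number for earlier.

4

The binding path is Research→Manufacture→Support = 4+7+9 = 20; finish at 20 weeks.
Since Research is critical, the +4 change carries straight to that chain (now 24 weeks).
No other chain overtakes it, so the finish is 24 weeks.
Change in finish: 24 − 20 = +4 weeks.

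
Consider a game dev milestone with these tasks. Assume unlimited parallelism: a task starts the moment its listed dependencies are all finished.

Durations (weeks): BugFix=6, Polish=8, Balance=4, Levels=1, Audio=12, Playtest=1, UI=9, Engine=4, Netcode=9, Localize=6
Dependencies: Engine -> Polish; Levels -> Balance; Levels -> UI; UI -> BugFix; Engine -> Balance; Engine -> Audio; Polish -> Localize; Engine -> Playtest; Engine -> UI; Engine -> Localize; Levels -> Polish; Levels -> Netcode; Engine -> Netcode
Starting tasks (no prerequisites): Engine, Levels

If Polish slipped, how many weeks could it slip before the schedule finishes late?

1

Critical path: Engine→UI→BugFix = 4+9+6 = 19, so the finish is 19 weeks.
The longest chain containing Polish totals 18 weeks.
Slack of Polish = 5 − 4 = 1 week.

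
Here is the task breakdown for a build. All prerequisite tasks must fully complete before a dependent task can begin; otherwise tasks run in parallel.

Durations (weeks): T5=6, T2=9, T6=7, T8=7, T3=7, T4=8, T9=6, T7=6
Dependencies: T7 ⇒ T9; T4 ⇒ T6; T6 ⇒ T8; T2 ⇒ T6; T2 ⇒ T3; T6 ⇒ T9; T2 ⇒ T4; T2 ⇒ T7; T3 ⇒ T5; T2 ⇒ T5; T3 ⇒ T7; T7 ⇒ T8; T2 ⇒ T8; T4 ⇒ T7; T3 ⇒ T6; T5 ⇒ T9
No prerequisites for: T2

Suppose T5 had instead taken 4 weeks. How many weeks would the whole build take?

31

The binding path is T2→T4→T6→T8 = 9+8+7+7 = 31; finish at 31 weeks.
The longest path through T5 is only 28 weeks, so T5 has float 3.
That remains the longest chain; total 31 weeks.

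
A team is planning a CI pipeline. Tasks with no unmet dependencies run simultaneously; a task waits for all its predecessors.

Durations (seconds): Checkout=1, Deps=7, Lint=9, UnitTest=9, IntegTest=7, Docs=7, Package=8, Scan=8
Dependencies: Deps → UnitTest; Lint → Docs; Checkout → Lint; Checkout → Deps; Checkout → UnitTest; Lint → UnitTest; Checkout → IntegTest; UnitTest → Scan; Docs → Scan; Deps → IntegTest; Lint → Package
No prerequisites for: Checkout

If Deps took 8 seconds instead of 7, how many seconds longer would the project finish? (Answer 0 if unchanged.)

0

The binding path is Checkout→Lint→UnitTest→Scan = 1+9+9+8 = 27; finish at 27 seconds.
Deps is off the critical path — its longest chain is 25 seconds, giving 2 of slack.
No other chain overtakes it, so the finish is 27 seconds.
Change in finish: 27 − 27 = +0 seconds.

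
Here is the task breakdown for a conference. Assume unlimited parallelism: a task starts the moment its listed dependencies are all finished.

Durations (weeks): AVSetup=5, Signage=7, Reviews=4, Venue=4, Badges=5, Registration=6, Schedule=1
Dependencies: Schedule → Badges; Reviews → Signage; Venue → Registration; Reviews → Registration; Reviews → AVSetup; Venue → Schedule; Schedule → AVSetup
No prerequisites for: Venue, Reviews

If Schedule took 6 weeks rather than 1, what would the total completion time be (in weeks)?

As given, the longest chain is Reviews→Signage = 4+7 = 11, so the finish is 11 weeks.
Schedule is off the critical path — its longest chain is 10 weeks, giving 1 of slack.
Now Venue→Schedule→AVSetup = 4+6+5 = 15 is longest, so the finish becomes 15 weeks.

15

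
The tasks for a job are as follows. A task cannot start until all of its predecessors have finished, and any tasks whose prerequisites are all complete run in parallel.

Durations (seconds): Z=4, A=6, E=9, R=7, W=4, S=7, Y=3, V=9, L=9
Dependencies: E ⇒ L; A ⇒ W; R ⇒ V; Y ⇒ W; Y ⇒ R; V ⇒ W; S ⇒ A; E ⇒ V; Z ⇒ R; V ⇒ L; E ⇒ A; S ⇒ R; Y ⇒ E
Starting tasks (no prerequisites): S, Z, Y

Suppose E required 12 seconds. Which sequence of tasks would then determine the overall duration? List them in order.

Y, E, V, L

Baseline: S→R→V→L = 7+7+9+9 = 32 → 32 seconds.
E has 2 seconds of float (longest path through it is 30).
The binding chain switches to Y→E→V→L = 3+12+9+9 = 33; finish 33 seconds.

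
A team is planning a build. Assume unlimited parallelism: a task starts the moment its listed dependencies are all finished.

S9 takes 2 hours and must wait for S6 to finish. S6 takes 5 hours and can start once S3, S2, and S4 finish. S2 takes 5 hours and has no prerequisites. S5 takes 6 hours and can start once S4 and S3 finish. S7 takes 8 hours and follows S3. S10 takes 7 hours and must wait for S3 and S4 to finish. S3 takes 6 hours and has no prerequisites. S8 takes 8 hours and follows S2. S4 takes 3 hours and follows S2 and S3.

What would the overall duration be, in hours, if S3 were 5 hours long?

15

Baseline: S3→S4→S6→S9 = 6+3+5+2 = 16 → 16 hours.
S3 lies on that path, so at 5 hours the path becomes 15 hours.
Now S2→S4→S6→S9 = 5+3+5+2 = 15 is longest, so the finish becomes 15 hours.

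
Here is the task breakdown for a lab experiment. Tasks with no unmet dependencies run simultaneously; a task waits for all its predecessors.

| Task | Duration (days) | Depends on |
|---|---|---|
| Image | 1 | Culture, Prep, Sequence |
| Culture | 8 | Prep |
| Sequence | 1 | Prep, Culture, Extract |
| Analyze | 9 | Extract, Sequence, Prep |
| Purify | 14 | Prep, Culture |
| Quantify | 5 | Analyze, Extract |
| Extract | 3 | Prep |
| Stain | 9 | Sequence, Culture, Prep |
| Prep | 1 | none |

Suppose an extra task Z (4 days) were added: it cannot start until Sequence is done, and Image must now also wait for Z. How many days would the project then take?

Originally the project takes 24 days.
With Z inserted, Image now waits for max(Culture, Prep, Sequence, Z).
New critical path: Prep→Culture→Sequence→Analyze→Quantify = 1+8+1+9+5 = 24 ⇒ 24 days.

24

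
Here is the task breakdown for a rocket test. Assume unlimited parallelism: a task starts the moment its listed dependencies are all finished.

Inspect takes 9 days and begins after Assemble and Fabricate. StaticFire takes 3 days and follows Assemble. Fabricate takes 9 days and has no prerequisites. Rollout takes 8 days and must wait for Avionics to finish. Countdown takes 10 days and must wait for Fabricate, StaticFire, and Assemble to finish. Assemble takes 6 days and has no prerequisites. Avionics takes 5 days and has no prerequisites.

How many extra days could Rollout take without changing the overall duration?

6

Critical path: Fabricate→Countdown = 9+10 = 19, so the finish is 19 days.
Longest path through Rollout: 13 days (earliest finish 13, latest finish 19).
Slack of Rollout = 11 − 5 = 6 days.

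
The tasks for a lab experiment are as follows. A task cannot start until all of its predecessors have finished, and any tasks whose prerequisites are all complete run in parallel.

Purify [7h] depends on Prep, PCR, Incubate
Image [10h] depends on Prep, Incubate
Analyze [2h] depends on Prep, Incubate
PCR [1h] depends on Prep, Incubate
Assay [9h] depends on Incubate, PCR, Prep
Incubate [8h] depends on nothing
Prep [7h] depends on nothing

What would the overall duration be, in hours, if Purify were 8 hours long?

18

Actual critical path: Incubate→PCR→Assay = 8+1+9 = 18 ⇒ 18 hours.
The longest path through Purify is only 16 hours, so Purify has float 2.
The critical path is still Incubate→PCR→Assay; finish is now 18 hours.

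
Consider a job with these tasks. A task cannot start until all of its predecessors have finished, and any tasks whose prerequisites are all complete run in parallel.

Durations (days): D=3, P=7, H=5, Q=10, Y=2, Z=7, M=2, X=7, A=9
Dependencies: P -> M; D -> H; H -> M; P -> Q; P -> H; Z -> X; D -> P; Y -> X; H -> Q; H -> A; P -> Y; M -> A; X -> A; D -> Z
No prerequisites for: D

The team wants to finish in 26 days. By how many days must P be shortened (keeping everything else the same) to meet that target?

2

Current finish: 28 days; target: 26.
P is on every critical path, so each day cut from P cuts the finish by one (this holds down to a finish of 26).
Need 28 − 26 = 2 days off P → P becomes 5 days, finish becomes 26.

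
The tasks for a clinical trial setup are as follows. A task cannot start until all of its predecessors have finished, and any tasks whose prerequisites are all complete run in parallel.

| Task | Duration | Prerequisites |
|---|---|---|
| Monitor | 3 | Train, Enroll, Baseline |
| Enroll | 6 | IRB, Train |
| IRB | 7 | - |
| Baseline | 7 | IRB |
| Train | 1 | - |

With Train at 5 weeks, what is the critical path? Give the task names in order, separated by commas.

IRB, Baseline, Monitor

Critical path before the change: IRB→Baseline→Monitor = 7+7+3 = 17 giving 17 weeks.
The longest path through Train is only 10 weeks, so Train has float 7.
No other chain overtakes it, so the finish is 17 weeks.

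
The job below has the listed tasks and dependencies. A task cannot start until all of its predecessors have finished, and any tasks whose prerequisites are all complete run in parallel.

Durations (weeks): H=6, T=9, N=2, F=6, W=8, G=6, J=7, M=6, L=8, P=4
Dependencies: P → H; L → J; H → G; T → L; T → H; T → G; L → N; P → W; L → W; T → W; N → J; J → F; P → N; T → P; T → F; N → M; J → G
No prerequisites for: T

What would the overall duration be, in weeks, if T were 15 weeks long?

38

The binding path is T→L→N→J→F = 9+8+2+7+6 = 32; finish at 32 weeks.
Since T is critical, the +6 change carries straight to that chain (now 38 weeks).
That remains the longest chain; total 38 weeks.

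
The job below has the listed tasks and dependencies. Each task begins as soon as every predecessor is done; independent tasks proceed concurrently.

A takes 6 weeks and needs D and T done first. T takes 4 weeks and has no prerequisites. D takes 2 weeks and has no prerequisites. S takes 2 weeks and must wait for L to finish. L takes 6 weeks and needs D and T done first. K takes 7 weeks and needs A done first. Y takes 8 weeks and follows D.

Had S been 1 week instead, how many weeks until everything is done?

As given, the longest chain is T→A→K = 4+6+7 = 17, so the finish is 17 weeks.
S is off the critical path — its longest chain is 12 weeks, giving 5 of slack.
The critical path is still T→A→K; finish is now 17 weeks.

17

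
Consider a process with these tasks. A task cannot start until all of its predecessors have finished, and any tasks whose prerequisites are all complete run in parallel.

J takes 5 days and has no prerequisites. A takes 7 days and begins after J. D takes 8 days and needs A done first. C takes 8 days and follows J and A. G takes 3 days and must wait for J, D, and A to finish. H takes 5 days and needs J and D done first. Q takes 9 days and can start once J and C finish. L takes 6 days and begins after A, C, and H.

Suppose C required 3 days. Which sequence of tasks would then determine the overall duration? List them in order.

Baseline: J→A→D→H→L = 5+7+8+5+6 = 31 → 31 days.
The longest path through C is only 29 days, so C has float 2.
The critical path is still J→A→D→H→L; finish is now 31 days.

J, A, D, H, L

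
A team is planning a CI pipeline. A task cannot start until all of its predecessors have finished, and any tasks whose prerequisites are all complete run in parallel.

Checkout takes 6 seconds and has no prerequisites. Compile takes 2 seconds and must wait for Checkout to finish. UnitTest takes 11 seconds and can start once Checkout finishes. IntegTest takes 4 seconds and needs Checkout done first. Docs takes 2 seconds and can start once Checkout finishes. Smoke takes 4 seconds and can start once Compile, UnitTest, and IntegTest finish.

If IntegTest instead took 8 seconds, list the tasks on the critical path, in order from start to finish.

Checkout, UnitTest, Smoke

The binding path is Checkout→UnitTest→Smoke = 6+11+4 = 21; finish at 21 seconds.
IntegTest is off the critical path — its longest chain is 14 seconds, giving 7 of slack.
That remains the longest chain; total 21 seconds.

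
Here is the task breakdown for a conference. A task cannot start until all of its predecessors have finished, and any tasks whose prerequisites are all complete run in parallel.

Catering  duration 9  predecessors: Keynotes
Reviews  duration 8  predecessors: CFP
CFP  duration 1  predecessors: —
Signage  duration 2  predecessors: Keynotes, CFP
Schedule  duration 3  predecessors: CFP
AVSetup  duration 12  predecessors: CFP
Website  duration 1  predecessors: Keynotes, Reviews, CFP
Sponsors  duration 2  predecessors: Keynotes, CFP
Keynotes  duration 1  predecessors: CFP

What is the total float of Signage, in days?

9

The longest chain is CFP→AVSetup = 1+12 = 13; overall finish 13 days.
Longest path through Signage: 4 days (earliest finish 4, latest finish 13).
Slack of Signage = 11 − 2 = 9 days.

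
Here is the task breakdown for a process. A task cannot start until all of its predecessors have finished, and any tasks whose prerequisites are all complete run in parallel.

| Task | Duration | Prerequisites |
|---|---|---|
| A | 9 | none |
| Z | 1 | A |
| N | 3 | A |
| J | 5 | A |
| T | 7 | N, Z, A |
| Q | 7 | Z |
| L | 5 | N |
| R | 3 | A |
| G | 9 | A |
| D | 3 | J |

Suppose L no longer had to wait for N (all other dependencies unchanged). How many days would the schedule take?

Before: longest chain A→N→T = 9+3+7 = 19, finish 19.
Without N→L, L's earliest start moves from 12 to 0.
The longest chain is now A→N→T = 9+3+7 = 19, so the schedule takes 19 days.

19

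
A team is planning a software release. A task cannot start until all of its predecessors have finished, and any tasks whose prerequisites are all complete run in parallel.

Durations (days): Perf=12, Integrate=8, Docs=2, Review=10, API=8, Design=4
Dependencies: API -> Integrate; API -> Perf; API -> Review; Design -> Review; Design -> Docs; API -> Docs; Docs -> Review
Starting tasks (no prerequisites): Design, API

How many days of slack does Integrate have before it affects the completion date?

Critical path: API→Docs→Review = 8+2+10 = 20, so the finish is 20 days.
Longest path through Integrate: 16 days (earliest finish 16, latest finish 20).
So Integrate can slip 20 − 16 = 4 days.

4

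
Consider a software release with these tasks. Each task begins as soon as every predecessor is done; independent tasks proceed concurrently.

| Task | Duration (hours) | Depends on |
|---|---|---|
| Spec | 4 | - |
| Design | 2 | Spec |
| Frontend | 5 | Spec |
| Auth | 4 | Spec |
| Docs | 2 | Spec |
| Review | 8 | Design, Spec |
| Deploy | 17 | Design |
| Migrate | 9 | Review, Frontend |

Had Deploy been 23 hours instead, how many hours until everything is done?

Actual critical path: Spec→Design→Deploy = 4+2+17 = 23 ⇒ 23 hours.
Deploy lies on that path, so at 23 hours the path becomes 29 hours.
That remains the longest chain; total 29 hours.

29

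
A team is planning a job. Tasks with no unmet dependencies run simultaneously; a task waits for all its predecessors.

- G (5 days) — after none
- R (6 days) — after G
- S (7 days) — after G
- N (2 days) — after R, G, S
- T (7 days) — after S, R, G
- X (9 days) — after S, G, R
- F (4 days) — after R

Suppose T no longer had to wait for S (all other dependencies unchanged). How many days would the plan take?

With the dependency in place, G→S→X = 5+7+9 = 21 sets the finish at 21 days.
Without S→T, T's earliest start moves from 12 to 11.
After: G→S→X = 5+7+9 = 21 → 21 days.

21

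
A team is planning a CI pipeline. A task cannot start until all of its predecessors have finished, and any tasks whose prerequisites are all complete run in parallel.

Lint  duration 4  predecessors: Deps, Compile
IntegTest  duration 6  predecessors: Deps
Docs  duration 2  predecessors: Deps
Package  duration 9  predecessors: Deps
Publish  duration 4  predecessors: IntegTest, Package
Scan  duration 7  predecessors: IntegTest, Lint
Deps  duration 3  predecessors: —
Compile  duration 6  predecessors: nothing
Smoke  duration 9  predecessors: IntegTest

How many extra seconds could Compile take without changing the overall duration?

1

The longest chain is Deps→IntegTest→Smoke = 3+6+9 = 18; overall finish 18 seconds.
The longest chain containing Compile totals 17 seconds.
Slack of Compile = 1 − 0 = 1 second.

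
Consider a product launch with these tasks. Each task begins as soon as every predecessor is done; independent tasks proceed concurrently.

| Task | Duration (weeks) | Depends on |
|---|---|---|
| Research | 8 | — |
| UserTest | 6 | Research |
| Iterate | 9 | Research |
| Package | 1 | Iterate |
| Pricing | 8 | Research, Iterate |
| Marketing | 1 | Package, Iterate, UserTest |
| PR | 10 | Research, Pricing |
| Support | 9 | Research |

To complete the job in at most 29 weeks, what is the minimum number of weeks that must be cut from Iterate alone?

6

Current finish: 35 weeks; target: 29.
Iterate is on every critical path, so each week cut from Iterate cuts the finish by one (this holds down to a finish of 27).
Need 35 − 29 = 6 weeks off Iterate → Iterate becomes 3 weeks, finish becomes 29.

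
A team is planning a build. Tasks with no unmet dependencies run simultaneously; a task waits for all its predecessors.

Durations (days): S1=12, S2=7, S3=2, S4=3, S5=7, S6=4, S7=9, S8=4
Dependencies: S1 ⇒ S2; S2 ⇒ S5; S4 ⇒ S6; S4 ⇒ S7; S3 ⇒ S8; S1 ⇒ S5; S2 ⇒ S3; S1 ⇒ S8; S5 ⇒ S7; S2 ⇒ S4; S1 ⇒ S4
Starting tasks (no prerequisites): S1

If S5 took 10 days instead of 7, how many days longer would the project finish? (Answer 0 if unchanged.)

3

The binding path is S1→S2→S5→S7 = 12+7+7+9 = 35; finish at 35 days.
S5 is on the critical path; changing it to 10 makes that path 38 days.
That remains the longest chain; total 38 days.
Change in finish: 38 − 35 = +3 days.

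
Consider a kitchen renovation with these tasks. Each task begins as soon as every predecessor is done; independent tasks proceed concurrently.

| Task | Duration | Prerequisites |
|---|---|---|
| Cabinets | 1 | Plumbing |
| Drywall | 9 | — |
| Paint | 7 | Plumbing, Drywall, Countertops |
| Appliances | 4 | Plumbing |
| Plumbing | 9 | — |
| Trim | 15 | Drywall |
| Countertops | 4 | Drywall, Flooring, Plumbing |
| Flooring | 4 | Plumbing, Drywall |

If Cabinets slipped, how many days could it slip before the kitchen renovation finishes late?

14

Plumbing→Flooring→Countertops→Paint = 9+4+4+7 = 24 sets the makespan at 24 days.
Longest path through Cabinets: 10 days (earliest finish 10, latest finish 24).
Float = 24 − 10 = 14.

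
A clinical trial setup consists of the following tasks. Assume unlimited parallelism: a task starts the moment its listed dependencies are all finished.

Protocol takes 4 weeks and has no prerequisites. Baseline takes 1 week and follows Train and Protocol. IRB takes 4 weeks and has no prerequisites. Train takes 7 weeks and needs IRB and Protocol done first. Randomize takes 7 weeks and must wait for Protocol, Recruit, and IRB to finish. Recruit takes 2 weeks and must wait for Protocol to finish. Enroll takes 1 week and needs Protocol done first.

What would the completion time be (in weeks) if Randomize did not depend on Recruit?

12

With the dependency in place, Protocol→Recruit→Randomize = 4+2+7 = 13 sets the finish at 13 weeks.
Without Recruit→Randomize, Randomize's earliest start moves from 6 to 4.
After: Protocol→Train→Baseline = 4+7+1 = 12 → 12 weeks.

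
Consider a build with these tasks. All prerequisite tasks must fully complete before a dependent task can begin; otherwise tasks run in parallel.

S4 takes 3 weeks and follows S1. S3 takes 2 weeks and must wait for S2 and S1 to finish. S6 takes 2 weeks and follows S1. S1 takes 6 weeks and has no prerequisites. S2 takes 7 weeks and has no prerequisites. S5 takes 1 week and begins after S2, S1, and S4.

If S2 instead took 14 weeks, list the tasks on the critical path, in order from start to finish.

S2, S3

As given, the longest chain is S1→S4→S5 = 6+3+1 = 10, so the finish is 10 weeks.
The longest path through S2 is only 9 weeks, so S2 has float 1.
Now S2→S3 = 14+2 = 16 is longest, so the finish becomes 16 weeks.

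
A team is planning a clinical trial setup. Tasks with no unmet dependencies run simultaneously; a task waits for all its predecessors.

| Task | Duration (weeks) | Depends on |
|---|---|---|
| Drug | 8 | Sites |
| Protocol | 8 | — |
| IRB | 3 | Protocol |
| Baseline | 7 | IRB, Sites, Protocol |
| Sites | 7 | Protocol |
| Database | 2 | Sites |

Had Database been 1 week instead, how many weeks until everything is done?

Critical path before the change: Protocol→Sites→Drug = 8+7+8 = 23 giving 23 weeks.
Database has 6 weeks of float (longest path through it is 17).
No other chain overtakes it, so the finish is 23 weeks.

23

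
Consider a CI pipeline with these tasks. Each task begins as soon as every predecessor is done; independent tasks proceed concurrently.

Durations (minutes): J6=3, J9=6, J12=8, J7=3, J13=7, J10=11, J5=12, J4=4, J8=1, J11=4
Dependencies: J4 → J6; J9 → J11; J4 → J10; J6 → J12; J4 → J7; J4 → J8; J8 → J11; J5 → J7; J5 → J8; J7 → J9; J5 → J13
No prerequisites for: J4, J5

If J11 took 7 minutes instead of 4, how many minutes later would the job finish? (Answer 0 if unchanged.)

3

Actual critical path: J5→J7→J9→J11 = 12+3+6+4 = 25 ⇒ 25 minutes.
J11 is on the critical path; changing it to 7 makes that path 28 minutes.
The critical path is still J5→J7→J9→J11; finish is now 28 minutes.
Change in finish: 28 − 25 = +3 minutes.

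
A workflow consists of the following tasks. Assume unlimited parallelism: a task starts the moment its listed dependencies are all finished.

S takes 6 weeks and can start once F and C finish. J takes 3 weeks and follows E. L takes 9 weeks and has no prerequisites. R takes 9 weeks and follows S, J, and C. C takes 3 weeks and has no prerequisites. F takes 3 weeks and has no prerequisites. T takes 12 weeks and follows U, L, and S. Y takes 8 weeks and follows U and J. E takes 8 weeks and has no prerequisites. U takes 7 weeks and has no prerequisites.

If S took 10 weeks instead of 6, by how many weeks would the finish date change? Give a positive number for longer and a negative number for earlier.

Critical path before the change: C→S→T = 3+6+12 = 21 giving 21 weeks.
S is on the critical path; changing it to 10 makes that path 25 weeks.
The critical path is still C→S→T; finish is now 25 weeks.
Change in finish: 25 − 21 = +4 weeks.

4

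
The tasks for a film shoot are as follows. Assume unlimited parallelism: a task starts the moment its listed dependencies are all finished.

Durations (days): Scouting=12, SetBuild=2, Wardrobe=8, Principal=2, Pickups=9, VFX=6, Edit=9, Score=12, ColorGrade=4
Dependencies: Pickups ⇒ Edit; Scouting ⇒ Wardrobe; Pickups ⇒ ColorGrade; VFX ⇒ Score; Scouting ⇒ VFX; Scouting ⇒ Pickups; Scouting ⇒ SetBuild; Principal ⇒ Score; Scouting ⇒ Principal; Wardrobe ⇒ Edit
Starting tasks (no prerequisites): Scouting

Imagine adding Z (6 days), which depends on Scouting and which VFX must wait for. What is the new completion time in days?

36

Originally the film shoot takes 30 days.
With Z inserted, VFX now waits for max(Scouting, Z).
New critical path: Scouting→Z→VFX→Score = 12+6+6+12 = 36 ⇒ 36 days.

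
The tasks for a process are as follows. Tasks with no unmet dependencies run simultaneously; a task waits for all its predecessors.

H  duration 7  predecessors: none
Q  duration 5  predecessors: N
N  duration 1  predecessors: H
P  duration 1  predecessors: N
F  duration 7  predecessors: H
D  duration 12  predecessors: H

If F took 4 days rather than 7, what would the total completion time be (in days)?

19

Actual critical path: H→D = 7+12 = 19 ⇒ 19 days.
F is off the critical path — its longest chain is 14 days, giving 5 of slack.
That remains the longest chain; total 19 days.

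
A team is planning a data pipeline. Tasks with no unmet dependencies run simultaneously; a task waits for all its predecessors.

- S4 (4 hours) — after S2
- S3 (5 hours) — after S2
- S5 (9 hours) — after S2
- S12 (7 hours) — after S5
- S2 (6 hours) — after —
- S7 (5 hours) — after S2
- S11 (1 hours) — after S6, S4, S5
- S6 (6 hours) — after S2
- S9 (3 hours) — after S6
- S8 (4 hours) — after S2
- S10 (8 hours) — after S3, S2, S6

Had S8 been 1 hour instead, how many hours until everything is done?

22

The binding path is S2→S5→S12 = 6+9+7 = 22; finish at 22 hours.
S8 is off the critical path — its longest chain is 10 hours, giving 12 of slack.
No other chain overtakes it, so the finish is 22 hours.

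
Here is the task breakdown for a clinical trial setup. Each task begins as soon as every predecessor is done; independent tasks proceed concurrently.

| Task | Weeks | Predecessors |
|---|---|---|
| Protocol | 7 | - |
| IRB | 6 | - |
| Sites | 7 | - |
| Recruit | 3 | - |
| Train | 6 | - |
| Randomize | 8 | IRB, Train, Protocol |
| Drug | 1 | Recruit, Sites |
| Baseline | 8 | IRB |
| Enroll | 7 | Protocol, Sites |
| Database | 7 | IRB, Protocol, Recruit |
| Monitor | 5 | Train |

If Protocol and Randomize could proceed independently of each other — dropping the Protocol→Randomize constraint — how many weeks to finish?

Original critical path: Protocol→Randomize = 7+8 = 15 ⇒ 15 weeks.
Without Protocol→Randomize, Randomize's earliest start moves from 7 to 6.
The longest chain is now Protocol→Enroll = 7+7 = 14, so the schedule takes 14 weeks.

14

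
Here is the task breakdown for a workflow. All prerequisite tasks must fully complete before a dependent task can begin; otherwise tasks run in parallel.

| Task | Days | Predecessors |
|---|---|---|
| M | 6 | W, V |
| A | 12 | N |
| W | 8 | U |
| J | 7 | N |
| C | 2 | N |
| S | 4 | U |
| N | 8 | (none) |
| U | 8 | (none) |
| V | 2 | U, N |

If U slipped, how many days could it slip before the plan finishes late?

Critical path: U→W→M = 8+8+6 = 22, so the finish is 22 days.
The longest chain containing U totals 22 days.
So U can slip 8 − 8 = 0 days.

0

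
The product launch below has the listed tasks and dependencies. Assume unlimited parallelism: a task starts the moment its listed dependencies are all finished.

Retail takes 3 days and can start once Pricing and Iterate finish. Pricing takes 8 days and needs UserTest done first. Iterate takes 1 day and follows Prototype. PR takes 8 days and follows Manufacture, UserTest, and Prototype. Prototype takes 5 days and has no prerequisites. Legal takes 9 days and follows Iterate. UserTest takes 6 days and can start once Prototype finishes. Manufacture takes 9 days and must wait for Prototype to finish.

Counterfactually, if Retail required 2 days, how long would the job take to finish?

As given, the longest chain is Prototype→UserTest→Pricing→Retail = 5+6+8+3 = 22, so the finish is 22 days.
Retail lies on that path, so at 2 days the path becomes 21 days.
New critical path: Prototype→Manufacture→PR = 5+9+8 = 22 ⇒ 22 days.

22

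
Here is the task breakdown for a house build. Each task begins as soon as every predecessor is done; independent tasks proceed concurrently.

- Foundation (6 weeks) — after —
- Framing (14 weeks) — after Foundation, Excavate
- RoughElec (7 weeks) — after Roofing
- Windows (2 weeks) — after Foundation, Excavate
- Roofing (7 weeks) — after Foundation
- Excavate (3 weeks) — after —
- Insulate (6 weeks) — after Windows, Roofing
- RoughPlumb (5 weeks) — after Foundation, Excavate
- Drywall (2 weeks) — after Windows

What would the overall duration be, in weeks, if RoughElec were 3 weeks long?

20

The binding path is Foundation→Roofing→RoughElec = 6+7+7 = 20; finish at 20 weeks.
RoughElec lies on that path, so at 3 weeks the path becomes 16 weeks.
The binding chain switches to Foundation→Framing = 6+14 = 20; finish 20 weeks.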